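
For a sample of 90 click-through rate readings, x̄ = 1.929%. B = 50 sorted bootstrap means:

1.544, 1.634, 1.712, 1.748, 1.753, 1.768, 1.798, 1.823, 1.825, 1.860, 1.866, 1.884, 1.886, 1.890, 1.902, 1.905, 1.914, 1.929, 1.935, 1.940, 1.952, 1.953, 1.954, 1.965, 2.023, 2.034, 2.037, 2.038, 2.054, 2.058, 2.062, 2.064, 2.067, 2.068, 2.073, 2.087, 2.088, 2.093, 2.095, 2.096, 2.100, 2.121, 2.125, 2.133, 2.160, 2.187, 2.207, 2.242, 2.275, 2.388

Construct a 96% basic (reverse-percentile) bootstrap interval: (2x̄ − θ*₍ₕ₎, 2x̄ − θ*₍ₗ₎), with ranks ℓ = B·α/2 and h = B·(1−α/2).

(1.583, 2.314)

Percentile endpoints at ranks 1 and 49: θ*₍1₎ = 1.544, θ*₍49₎ = 2.275.
Basic interval reflects these around x̄:
  lower = 2 × 1.929 − 2.275 = 1.583
  upper = 2 × 1.929 − 1.544 = 2.314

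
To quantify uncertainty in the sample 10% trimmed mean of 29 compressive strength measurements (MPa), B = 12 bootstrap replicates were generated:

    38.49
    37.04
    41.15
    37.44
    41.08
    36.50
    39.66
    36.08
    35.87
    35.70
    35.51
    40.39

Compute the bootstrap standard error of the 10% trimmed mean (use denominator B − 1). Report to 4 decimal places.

Bootstrap SE is the standard deviation of the 12 replicate 10% trimmed means.
Mean of replicates: (38.49 + 37.04 + 41.15 + 37.44 + 41.08 + 36.50 + 39.66 + 36.08 + 35.87 + 35.70 + 35.51 + 40.39) / 12 = 454.91000 / 12 = 37.90917
Sum of squared deviations: (+0.58083)² + (−0.86917)² + (+3.24083)² + (−0.46917)² + (+3.17083)² + (−1.40917)² + (+1.75083)² + (−1.82917)² + (−2.03917)² + (−2.20917)² + (−2.39917)² + (+2.48083)² = 51.21629
Variance = 51.21629 / 11 = 4.65603
SE* = √4.65603

SE* = 2.1578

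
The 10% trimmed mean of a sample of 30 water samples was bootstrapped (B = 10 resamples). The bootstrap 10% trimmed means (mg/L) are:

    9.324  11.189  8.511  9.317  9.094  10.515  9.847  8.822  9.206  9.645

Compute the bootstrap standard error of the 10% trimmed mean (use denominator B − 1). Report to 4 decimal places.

Bootstrap SE is the standard deviation of the 10 replicate 10% trimmed means.
Mean of replicates: (9.324 + 11.189 + 8.511 + 9.317 + 9.094 + 10.515 + 9.847 + 8.822 + 9.206 + 9.645) / 10 = 95.47000 / 10 = 9.54700
Sum of squared deviations: (−0.22300)² + (+1.64200)² + (−1.03600)² + (−0.23000)² + (−0.45300)² + (+0.96800)² + (+0.30000)² + (−0.72500)² + (−0.34100)² + (+0.09800)² = 5.75583
Variance = 5.75583 / 9 = 0.63954
SE* = √0.63954

SE* = 0.7997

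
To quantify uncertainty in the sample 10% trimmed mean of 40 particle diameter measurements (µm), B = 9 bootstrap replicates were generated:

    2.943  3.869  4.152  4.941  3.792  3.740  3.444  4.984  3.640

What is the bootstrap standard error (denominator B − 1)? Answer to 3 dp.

Bootstrap SE is the standard deviation of the 9 replicate 10% trimmed means.
Mean of replicates: (2.943 + 3.869 + 4.152 + 4.941 + 3.792 + 3.740 + 3.444 + 4.984 + 3.640) / 9 = 35.5050 / 9 = 3.9450
Sum of squared deviations: (−1.0020)² + (−0.0760)² + (+0.2070)² + (+0.9960)² + (−0.1530)² + (−0.2050)² + (−0.5010)² + (+1.0390)² + (−0.3050)² = 3.5336
Variance = 3.5336 / 8 = 0.4417
SE* = √0.4417

SE* = 0.665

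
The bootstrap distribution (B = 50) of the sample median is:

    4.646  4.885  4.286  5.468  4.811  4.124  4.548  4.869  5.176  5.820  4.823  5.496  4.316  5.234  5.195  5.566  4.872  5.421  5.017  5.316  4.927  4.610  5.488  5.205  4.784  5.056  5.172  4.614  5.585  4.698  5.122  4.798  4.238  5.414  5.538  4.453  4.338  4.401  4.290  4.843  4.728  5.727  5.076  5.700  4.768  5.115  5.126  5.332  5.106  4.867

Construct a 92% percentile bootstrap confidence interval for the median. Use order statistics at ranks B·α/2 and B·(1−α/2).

Sorted replicates: 4.124, 4.238, 4.286, 4.290, 4.316, 4.338, 4.401, 4.453, 4.548, 4.610, 4.614, 4.646, 4.698, 4.728, 4.768, 4.784, 4.798, 4.811, 4.823, 4.843, 4.867, 4.869, 4.872, 4.885, 4.927, 5.017, 5.056, 5.076, 5.106, 5.115, 5.122, 5.126, 5.172, 5.176, 5.195, 5.205, 5.234, 5.316, 5.332, 5.414, 5.421, 5.468, 5.488, 5.496, 5.538, 5.566, 5.585, 5.700, 5.727, 5.820
α = 0.08; lower rank = 50 × 0.040 = 2; upper rank = 50 × 0.960 = 48.
The 2nd smallest replicate is 4.238; the 48th is 5.700.

(4.238, 5.700)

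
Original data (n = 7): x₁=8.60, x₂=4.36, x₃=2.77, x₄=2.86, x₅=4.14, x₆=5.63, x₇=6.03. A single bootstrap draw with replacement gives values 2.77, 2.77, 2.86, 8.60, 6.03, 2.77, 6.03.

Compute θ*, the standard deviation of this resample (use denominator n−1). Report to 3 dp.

θ* = 2.350

Mean = 4.5471; sum of squared deviations = 33.1445
s² = 33.1445 / 6 = 5.5241
s = √5.5241 = 2.350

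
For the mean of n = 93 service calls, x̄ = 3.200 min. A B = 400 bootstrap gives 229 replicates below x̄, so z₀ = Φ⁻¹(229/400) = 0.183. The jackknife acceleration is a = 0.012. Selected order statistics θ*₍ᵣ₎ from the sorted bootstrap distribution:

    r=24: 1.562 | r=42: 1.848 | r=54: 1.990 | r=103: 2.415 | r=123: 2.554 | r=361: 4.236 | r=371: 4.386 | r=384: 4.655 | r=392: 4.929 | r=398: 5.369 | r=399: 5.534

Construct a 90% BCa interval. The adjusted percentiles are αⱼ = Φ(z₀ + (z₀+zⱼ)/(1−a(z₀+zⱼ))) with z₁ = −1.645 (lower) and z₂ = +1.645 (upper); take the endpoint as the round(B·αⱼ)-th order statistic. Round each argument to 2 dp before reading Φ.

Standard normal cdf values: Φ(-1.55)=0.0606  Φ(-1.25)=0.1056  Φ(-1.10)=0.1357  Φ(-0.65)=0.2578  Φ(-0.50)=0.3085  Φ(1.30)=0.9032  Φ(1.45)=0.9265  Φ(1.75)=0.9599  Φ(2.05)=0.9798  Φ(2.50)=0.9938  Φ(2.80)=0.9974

(1.848, 4.929)

Lower: z₀ + z₁ = 0.183 + (-1.645) = -1.462; 1 − a(z₀+z₁) = 1 − (0.012)(-1.462) = 1.0175; argument = 0.183 + (-1.462)/1.0175 = -1.2538 → -1.25.
α₁ = Φ(-1.25) = 0.1056; rank = round(400 × 0.1056) = 42; θ*₍42₎ = 1.848.
Upper: z₀ + z₂ = 1.828; 1 − a(z₀+z₂) = 0.9781; argument = 2.0520 → 2.05; α₂ = 0.9798; rank = 392; θ*₍392₎ = 4.929.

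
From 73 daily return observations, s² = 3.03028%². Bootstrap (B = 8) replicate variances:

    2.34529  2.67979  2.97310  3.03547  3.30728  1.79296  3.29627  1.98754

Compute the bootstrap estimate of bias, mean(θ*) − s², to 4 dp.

bias = −0.3531

mean(θ*) = (2.34529 + 2.67979 + 2.97310 + 3.03547 + 3.30728 + 1.79296 + 3.29627 + 1.98754) / 8 = 2.67721
bias = 2.67721 − 3.03028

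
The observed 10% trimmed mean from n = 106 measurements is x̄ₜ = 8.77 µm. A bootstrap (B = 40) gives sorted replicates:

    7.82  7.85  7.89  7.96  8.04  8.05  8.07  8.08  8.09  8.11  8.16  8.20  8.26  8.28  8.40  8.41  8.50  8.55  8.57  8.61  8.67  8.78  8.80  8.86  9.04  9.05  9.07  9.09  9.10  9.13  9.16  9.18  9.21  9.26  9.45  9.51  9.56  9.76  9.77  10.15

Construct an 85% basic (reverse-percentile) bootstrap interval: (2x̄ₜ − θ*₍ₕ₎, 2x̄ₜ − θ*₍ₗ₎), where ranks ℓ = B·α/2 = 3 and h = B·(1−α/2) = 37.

Percentile endpoints at ranks 3 and 37: θ*₍3₎ = 7.89, θ*₍37₎ = 9.56.
Basic interval reflects these around x̄ₜ:
  lower = 2 × 8.77 − 9.56 = 7.98
  upper = 2 × 8.77 − 7.89 = 9.65

(7.98, 9.65)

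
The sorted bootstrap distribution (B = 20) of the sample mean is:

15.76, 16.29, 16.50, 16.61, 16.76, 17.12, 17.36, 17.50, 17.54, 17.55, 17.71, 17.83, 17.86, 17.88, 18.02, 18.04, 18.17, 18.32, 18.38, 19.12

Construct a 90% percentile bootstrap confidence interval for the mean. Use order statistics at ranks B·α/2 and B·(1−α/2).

α = 0.10; lower rank = 20 × 0.050 = 1; upper rank = 20 × 0.950 = 19.
The 1st smallest replicate is 15.76; the 19th is 18.38.

(15.76, 18.38)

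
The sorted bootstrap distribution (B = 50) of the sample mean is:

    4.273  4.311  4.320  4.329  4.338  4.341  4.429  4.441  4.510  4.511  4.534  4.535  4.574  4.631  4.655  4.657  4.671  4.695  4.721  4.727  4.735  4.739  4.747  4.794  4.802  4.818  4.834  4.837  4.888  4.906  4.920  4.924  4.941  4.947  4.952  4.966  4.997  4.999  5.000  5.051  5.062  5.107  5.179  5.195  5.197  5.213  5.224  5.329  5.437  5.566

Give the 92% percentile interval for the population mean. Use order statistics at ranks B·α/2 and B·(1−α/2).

α = 0.08; lower rank = 50 × 0.040 = 2; upper rank = 50 × 0.960 = 48.
The 2nd smallest replicate is 4.311; the 48th is 5.329.

(4.311, 5.329)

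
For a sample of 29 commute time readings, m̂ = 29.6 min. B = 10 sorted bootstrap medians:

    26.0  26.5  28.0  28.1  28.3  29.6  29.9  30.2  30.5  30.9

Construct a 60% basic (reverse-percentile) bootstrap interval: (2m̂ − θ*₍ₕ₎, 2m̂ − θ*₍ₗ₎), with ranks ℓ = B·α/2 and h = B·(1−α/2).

(29.0, 32.7)

Percentile endpoints at ranks 2 and 8: θ*₍2₎ = 26.5, θ*₍8₎ = 30.2.
Basic interval reflects these around m̂:
  lower = 2 × 29.6 − 30.2 = 29.0
  upper = 2 × 29.6 − 26.5 = 32.7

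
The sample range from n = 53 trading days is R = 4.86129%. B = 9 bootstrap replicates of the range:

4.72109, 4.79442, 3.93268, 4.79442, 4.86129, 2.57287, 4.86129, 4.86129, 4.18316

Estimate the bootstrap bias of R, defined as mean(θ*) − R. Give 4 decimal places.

mean(θ*) = (4.72109 + 4.79442 + 3.93268 + 4.79442 + 4.86129 + 2.57287 + 4.86129 + 4.86129 + 4.18316) / 9 = 4.39806
bias = 4.39806 − 4.86129

bias = −0.4632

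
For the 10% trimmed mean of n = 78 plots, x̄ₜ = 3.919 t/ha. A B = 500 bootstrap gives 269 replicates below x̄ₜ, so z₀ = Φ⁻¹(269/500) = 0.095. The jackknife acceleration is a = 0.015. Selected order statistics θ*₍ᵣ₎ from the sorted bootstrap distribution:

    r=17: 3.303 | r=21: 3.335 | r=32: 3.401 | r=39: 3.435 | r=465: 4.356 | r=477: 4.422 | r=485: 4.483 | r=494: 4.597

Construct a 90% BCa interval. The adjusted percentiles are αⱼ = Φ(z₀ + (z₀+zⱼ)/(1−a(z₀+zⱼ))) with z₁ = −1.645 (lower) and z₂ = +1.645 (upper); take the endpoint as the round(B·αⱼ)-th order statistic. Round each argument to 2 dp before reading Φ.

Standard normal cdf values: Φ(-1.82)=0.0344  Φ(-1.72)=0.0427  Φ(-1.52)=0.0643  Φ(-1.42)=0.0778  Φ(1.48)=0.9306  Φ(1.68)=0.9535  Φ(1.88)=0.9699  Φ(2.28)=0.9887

(3.435, 4.483)

Lower: z₀ + z₁ = 0.095 + (-1.645) = -1.550; 1 − a(z₀+z₁) = 1 − (0.015)(-1.550) = 1.0232; argument = 0.095 + (-1.550)/1.0232 = -1.4198 → -1.42.
α₁ = Φ(-1.42) = 0.0778; rank = round(500 × 0.0778) = 39; θ*₍39₎ = 3.435.
Upper: z₀ + z₂ = 1.740; 1 − a(z₀+z₂) = 0.9739; argument = 1.8816 → 1.88; α₂ = 0.9699; rank = 485; θ*₍485₎ = 4.483.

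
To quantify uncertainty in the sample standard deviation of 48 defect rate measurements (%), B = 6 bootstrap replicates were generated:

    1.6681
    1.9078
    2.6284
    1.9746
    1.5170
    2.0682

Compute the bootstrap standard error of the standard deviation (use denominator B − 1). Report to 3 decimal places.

Bootstrap SE is the standard deviation of the 6 replicate standard deviations.
Mean of replicates: (1.6681 + 1.9078 + 2.6284 + 1.9746 + 1.5170 + 2.0682) / 6 = 11.76410 / 6 = 1.96068
Sum of squared deviations: (−0.29258)² + (−0.05288)² + (+0.66772)² + (+0.01392)² + (−0.44368)² + (+0.10752)² = 0.74286
Variance = 0.74286 / 5 = 0.14857
SE* = √0.14857

SE* = 0.385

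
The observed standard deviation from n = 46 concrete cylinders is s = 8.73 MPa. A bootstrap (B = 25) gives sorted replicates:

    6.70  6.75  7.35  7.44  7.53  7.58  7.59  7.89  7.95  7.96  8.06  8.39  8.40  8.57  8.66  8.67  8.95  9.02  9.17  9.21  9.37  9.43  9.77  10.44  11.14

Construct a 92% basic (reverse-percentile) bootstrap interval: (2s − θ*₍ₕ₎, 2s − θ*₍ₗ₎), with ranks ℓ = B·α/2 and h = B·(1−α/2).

(7.02, 10.76)

Percentile endpoints at ranks 1 and 24: θ*₍1₎ = 6.70, θ*₍24₎ = 10.44.
Basic interval reflects these around s:
  lower = 2 × 8.73 − 10.44 = 7.02
  upper = 2 × 8.73 − 6.70 = 10.76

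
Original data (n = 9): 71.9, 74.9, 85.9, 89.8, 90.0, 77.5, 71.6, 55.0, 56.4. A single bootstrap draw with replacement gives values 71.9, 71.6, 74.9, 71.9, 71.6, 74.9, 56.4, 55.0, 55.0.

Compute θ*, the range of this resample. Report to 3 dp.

Range = 74.9 − 55.0 = 19.900

θ* = 19.900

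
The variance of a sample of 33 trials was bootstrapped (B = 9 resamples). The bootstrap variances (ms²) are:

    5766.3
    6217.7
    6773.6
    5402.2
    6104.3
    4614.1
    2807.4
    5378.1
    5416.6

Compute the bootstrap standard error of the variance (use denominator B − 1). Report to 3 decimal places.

SE* = 1146.953

Bootstrap SE is the standard deviation of the 9 replicate variances.
Mean of replicates: (5766.3 + 6217.7 + 6773.6 + 5402.2 + 6104.3 + 4614.1 + 2807.4 + 5378.1 + 5416.6) / 9 = 48480.3000 / 9 = 5386.7000
Sum of squared deviations: (+379.6000)² + (+831.0000)² + (+1386.9000)² + (+15.5000)² + (+717.6000)² + (−772.6000)² + (−2579.3000)² + (−8.6000)² + (+29.9000)² = 10524006.0000
Variance = 10524006.0000 / 8 = 1315500.7500
SE* = √1315500.7500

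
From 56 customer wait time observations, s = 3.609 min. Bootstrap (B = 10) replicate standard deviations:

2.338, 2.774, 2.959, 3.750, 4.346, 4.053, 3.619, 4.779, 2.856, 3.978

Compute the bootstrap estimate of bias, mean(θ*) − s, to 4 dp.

mean(θ*) = (2.338 + 2.774 + 2.959 + 3.750 + 4.346 + 4.053 + 3.619 + 4.779 + 2.856 + 3.978) / 10 = 3.54520
bias = 3.54520 − 3.609

bias = −0.0638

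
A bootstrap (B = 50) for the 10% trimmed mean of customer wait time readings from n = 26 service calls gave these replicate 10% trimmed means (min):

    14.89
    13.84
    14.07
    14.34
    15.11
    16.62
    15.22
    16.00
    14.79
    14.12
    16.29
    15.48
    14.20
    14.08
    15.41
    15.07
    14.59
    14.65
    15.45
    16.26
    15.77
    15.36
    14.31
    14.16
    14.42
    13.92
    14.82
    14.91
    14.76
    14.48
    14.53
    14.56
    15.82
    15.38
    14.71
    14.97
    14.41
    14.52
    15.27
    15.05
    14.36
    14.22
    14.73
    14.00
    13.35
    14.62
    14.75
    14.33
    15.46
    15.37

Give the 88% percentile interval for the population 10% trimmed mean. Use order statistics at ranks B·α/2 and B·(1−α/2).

(13.92, 16.00)

Sorted replicates: 13.35, 13.84, 13.92, 14.00, 14.07, 14.08, 14.12, 14.16, 14.20, 14.22, 14.31, 14.33, 14.34, 14.36, 14.41, 14.42, 14.48, 14.52, 14.53, 14.56, 14.59, 14.62, 14.65, 14.71, 14.73, 14.75, 14.76, 14.79, 14.82, 14.89, 14.91, 14.97, 15.05, 15.07, 15.11, 15.22, 15.27, 15.36, 15.37, 15.38, 15.41, 15.45, 15.46, 15.48, 15.77, 15.82, 16.00, 16.26, 16.29, 16.62
α = 0.12; lower rank = 50 × 0.060 = 3; upper rank = 50 × 0.940 = 47.
The 3rd smallest replicate is 13.92; the 47th is 16.00.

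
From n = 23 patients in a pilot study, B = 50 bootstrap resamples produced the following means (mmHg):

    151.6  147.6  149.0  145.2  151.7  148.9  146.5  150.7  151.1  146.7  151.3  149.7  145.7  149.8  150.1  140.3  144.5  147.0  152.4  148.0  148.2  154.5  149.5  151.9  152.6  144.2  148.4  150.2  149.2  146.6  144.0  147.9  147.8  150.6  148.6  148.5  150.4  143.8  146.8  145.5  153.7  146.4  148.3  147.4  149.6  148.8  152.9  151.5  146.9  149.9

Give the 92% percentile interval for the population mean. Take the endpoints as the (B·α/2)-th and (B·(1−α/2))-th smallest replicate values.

(143.8, 152.9)

Sorted replicates: 140.3, 143.8, 144.0, 144.2, 144.5, 145.2, 145.5, 145.7, 146.4, 146.5, 146.6, 146.7, 146.8, 146.9, 147.0, 147.4, 147.6, 147.8, 147.9, 148.0, 148.2, 148.3, 148.4, 148.5, 148.6, 148.8, 148.9, 149.0, 149.2, 149.5, 149.6, 149.7, 149.8, 149.9, 150.1, 150.2, 150.4, 150.6, 150.7, 151.1, 151.3, 151.5, 151.6, 151.7, 151.9, 152.4, 152.6, 152.9, 153.7, 154.5
α = 0.08; lower rank = 50 × 0.040 = 2; upper rank = 50 × 0.960 = 48.
The 2nd smallest replicate is 143.8; the 48th is 152.9.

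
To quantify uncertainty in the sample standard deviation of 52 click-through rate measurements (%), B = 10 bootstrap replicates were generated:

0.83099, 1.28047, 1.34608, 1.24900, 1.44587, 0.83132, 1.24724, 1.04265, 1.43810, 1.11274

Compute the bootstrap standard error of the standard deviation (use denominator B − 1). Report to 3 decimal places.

SE* = 0.224

Bootstrap SE is the standard deviation of the 10 replicate standard deviations.
Mean of replicates: (0.83099 + 1.28047 + 1.34608 + 1.24900 + 1.44587 + 0.83132 + 1.24724 + 1.04265 + 1.43810 + 1.11274) / 10 = 11.824460 / 10 = 1.182446
Sum of squared deviations: (−0.351456)² + (+0.098024)² + (+0.163634)² + (+0.066554)² + (+0.263424)² + (−0.351126)² + (+0.064794)² + (−0.139796)² + (+0.255654)² + (−0.069706)² = 0.450976
Variance = 0.450976 / 9 = 0.050108
SE* = √0.050108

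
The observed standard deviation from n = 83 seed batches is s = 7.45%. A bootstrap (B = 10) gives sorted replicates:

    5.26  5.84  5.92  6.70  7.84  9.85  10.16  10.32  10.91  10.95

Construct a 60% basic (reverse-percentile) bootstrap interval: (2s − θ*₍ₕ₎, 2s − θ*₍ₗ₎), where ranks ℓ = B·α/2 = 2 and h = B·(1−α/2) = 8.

Percentile endpoints at ranks 2 and 8: θ*₍2₎ = 5.84, θ*₍8₎ = 10.32.
Basic interval reflects these around s:
  lower = 2 × 7.45 − 10.32 = 4.58
  upper = 2 × 7.45 − 5.84 = 9.06

(4.58, 9.06)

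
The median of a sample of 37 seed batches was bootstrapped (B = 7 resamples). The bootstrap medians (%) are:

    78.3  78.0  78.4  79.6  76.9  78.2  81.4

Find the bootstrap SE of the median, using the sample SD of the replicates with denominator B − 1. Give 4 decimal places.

Bootstrap SE is the standard deviation of the 7 replicate medians.
Mean of replicates: (78.3 + 78.0 + 78.4 + 79.6 + 76.9 + 78.2 + 81.4) / 7 = 550.80000 / 7 = 78.68571
Sum of squared deviations: (−0.38571)² + (−0.68571)² + (−0.28571)² + (+0.91429)² + (−1.78571)² + (−0.48571)² + (+2.71429)² = 12.32857
Variance = 12.32857 / 6 = 2.05476
SE* = √2.05476

SE* = 1.4334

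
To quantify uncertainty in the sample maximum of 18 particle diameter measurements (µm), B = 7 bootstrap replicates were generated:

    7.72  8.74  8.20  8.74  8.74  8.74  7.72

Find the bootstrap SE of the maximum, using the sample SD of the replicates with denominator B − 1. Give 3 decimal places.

Bootstrap SE is the standard deviation of the 7 replicate maximums.
Mean of replicates: (7.72 + 8.74 + 8.20 + 8.74 + 8.74 + 8.74 + 7.72) / 7 = 58.6000 / 7 = 8.3714
Sum of squared deviations: (−0.6514)² + (+0.3686)² + (−0.1714)² + (+0.3686)² + (+0.3686)² + (+0.3686)² + (−0.6514)² = 1.4215
Variance = 1.4215 / 6 = 0.2369
SE* = √0.2369

SE* = 0.487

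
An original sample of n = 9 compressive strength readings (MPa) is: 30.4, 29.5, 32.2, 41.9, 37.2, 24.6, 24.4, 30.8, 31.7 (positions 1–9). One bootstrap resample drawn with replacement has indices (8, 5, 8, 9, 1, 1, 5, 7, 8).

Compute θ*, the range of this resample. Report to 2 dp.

Resample values: 30.8, 37.2, 30.8, 31.7, 30.4, 30.4, 37.2, 24.4, 30.8.
Range = 37.2 − 24.4 = 12.80

θ* = 12.80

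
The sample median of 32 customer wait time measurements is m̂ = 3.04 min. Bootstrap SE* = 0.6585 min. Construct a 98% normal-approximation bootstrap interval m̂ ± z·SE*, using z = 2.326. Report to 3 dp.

Margin = 2.326 × 0.6585 = 1.5317
Interval: 3.04 ± 1.5317

(1.508, 4.572)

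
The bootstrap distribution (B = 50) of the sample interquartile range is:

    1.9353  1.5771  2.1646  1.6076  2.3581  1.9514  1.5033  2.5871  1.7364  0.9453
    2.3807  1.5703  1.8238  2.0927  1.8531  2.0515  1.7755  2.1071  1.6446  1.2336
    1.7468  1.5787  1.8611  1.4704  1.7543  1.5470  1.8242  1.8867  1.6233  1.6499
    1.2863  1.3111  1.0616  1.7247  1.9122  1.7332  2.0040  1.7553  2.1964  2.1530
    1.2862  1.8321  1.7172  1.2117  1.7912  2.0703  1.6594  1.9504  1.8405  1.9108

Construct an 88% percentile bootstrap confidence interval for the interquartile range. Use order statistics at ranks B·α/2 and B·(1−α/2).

(1.2117, 2.1964)

Sorted replicates: 0.9453, 1.0616, 1.2117, 1.2336, 1.2862, 1.2863, 1.3111, 1.4704, 1.5033, 1.5470, 1.5703, 1.5771, 1.5787, 1.6076, 1.6233, 1.6446, 1.6499, 1.6594, 1.7172, 1.7247, 1.7332, 1.7364, 1.7468, 1.7543, 1.7553, 1.7755, 1.7912, 1.8238, 1.8242, 1.8321, 1.8405, 1.8531, 1.8611, 1.8867, 1.9108, 1.9122, 1.9353, 1.9504, 1.9514, 2.0040, 2.0515, 2.0703, 2.0927, 2.1071, 2.1530, 2.1646, 2.1964, 2.3581, 2.3807, 2.5871
α = 0.12; lower rank = 50 × 0.060 = 3; upper rank = 50 × 0.940 = 47.
The 3rd smallest replicate is 1.2117; the 47th is 2.1964.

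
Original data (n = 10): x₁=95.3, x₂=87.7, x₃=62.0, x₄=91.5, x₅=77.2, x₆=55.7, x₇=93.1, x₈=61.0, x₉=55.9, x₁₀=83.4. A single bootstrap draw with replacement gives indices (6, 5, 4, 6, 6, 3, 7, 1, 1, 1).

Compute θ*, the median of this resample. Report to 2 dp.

θ* = 84.35

Resample values: 55.7, 77.2, 91.5, 55.7, 55.7, 62.0, 93.1, 95.3, 95.3, 95.3.
Sorted: 55.7, 55.7, 55.7, 62.0, 77.2, 91.5, 93.1, 95.3, 95.3, 95.3
Median = average of the two middle values = 84.35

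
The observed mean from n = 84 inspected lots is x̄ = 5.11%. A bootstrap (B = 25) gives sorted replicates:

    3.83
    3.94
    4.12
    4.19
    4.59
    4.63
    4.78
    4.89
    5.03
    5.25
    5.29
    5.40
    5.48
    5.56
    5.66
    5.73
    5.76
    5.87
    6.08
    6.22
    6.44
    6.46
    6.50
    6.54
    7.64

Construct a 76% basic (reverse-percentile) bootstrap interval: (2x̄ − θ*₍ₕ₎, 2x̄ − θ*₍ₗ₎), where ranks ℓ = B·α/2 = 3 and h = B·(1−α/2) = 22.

Percentile endpoints at ranks 3 and 22: θ*₍3₎ = 4.12, θ*₍22₎ = 6.46.
Basic interval reflects these around x̄:
  lower = 2 × 5.11 − 6.46 = 3.76
  upper = 2 × 5.11 − 4.12 = 6.10

(3.76, 6.10)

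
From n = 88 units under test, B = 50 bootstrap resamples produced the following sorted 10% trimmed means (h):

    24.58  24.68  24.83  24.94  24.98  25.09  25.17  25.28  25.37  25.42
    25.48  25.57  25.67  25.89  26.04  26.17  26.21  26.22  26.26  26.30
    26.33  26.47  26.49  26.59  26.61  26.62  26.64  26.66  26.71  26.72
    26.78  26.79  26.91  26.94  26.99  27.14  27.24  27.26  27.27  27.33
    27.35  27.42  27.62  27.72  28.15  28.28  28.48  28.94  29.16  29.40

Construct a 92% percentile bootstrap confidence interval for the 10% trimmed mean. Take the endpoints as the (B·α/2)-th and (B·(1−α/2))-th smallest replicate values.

α = 0.08; lower rank = 50 × 0.040 = 2; upper rank = 50 × 0.960 = 48.
The 2nd smallest replicate is 24.68; the 48th is 28.94.

(24.68, 28.94)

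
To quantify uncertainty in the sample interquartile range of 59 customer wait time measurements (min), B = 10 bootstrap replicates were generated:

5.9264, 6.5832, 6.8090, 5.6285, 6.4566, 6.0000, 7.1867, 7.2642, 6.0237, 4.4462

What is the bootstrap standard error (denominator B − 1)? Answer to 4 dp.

Bootstrap SE is the standard deviation of the 10 replicate interquartile ranges.
Mean of replicates: (5.9264 + 6.5832 + 6.8090 + 5.6285 + 6.4566 + 6.0000 + 7.1867 + 7.2642 + 6.0237 + 4.4462) / 10 = 62.32450 / 10 = 6.23245
Sum of squared deviations: (−0.30605)² + (+0.35075)² + (+0.57655)² + (−0.60395)² + (+0.22415)² + (−0.23245)² + (+0.95425)² + (+1.03175)² + (−0.20875)² + (−1.78625)² = 6.22750
Variance = 6.22750 / 9 = 0.69194
SE* = √0.69194

SE* = 0.8318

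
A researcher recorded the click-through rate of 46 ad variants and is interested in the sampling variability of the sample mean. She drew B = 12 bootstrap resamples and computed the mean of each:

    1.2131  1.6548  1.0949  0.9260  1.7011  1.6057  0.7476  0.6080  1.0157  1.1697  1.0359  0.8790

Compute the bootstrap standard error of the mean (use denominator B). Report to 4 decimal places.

Bootstrap SE is the standard deviation of the 12 replicate means.
Mean of replicates: (1.2131 + 1.6548 + 1.0949 + 0.9260 + 1.7011 + 1.6057 + 0.7476 + 0.6080 + 1.0157 + 1.1697 + 1.0359 + 0.8790) / 12 = 13.65150 / 12 = 1.13763
Sum of squared deviations: (+0.07547)² + (+0.51717)² + (−0.04273)² + (−0.21163)² + (+0.56347)² + (+0.46807)² + (−0.39003)² + (−0.52963)² + (−0.12193)² + (+0.03207)² + (−0.10173)² + (−0.25863)² = 1.38213
Variance = 1.38213 / 12 = 0.11518
SE* = √0.11518

SE* = 0.3394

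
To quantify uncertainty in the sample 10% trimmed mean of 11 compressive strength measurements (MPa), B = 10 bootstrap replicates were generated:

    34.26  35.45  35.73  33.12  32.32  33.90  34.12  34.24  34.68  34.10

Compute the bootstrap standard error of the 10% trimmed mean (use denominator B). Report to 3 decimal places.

Bootstrap SE is the standard deviation of the 10 replicate 10% trimmed means.
Mean of replicates: (34.26 + 35.45 + 35.73 + 33.12 + 32.32 + 33.90 + 34.12 + 34.24 + 34.68 + 34.10) / 10 = 341.9200 / 10 = 34.1920
Sum of squared deviations: (+0.0680)² + (+1.2580)² + (+1.5380)² + (−1.0720)² + (−1.8720)² + (−0.2920)² + (−0.0720)² + (+0.0480)² + (+0.4880)² + (−0.0920)² = 8.9456
Variance = 8.9456 / 10 = 0.8946
SE* = √0.8946

SE* = 0.946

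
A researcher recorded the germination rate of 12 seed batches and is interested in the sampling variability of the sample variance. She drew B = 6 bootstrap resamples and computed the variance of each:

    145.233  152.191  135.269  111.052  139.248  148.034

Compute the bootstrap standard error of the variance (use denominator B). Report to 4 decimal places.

SE* = 13.4664

Bootstrap SE is the standard deviation of the 6 replicate variances.
Mean of replicates: (145.233 + 152.191 + 135.269 + 111.052 + 139.248 + 148.034) / 6 = 831.02700 / 6 = 138.50450
Sum of squared deviations: (+6.72850)² + (+13.68650)² + (−3.23550)² + (−27.45250)² + (+0.74350)² + (+9.52950)² = 1088.06537
Variance = 1088.06537 / 6 = 181.34423
SE* = √181.34423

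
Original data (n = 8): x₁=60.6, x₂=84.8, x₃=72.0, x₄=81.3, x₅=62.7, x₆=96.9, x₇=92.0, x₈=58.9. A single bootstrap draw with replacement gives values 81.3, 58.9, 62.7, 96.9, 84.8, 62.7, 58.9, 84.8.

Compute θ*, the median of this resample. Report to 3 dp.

Sorted: 58.9, 58.9, 62.7, 62.7, 81.3, 84.8, 84.8, 96.9
Median = average of the two middle values = 72.000

θ* = 72.000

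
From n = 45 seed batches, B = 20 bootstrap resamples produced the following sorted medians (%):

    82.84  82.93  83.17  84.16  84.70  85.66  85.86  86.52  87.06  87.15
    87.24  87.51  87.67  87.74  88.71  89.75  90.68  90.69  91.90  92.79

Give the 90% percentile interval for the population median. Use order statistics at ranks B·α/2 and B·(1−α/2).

(82.84, 91.90)

α = 0.10; lower rank = 20 × 0.050 = 1; upper rank = 20 × 0.950 = 19.
The 1st smallest replicate is 82.84; the 19th is 91.90.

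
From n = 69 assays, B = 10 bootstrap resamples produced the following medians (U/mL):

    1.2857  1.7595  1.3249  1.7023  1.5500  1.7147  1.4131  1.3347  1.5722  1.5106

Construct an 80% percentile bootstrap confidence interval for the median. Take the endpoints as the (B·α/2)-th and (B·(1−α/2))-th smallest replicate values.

(1.2857, 1.7147)

Sorted replicates: 1.2857, 1.3249, 1.3347, 1.4131, 1.5106, 1.5500, 1.5722, 1.7023, 1.7147, 1.7595
α = 0.20; lower rank = 10 × 0.100 = 1; upper rank = 10 × 0.900 = 9.
The 1st smallest replicate is 1.2857; the 9th is 1.7147.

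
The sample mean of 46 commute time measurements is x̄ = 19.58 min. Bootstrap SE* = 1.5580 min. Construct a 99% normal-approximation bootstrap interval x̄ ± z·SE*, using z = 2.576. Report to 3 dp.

Margin = 2.576 × 1.5580 = 4.0134
Interval: 19.58 ± 4.0134

(15.567, 23.593)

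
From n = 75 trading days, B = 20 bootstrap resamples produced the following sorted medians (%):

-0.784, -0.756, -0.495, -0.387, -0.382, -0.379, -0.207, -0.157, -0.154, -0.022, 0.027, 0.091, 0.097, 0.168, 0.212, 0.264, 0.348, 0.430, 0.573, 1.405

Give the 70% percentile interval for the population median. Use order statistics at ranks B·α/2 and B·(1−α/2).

(-0.495, 0.348)

α = 0.30; lower rank = 20 × 0.150 = 3; upper rank = 20 × 0.850 = 17.
The 3rd smallest replicate is -0.495; the 17th is 0.348.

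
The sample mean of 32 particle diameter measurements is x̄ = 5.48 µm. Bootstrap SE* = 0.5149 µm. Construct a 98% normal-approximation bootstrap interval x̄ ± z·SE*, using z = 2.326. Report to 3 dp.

Margin = 2.326 × 0.5149 = 1.1977
Interval: 5.48 ± 1.1977

(4.282, 6.678)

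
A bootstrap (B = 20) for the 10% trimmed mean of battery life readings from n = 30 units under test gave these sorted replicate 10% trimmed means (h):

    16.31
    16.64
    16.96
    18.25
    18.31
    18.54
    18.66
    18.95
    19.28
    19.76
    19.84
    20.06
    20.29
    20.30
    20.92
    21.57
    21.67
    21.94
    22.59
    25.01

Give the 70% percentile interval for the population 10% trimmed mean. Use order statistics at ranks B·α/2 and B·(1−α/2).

α = 0.30; lower rank = 20 × 0.150 = 3; upper rank = 20 × 0.850 = 17.
The 3rd smallest replicate is 16.96; the 17th is 21.67.

(16.96, 21.67)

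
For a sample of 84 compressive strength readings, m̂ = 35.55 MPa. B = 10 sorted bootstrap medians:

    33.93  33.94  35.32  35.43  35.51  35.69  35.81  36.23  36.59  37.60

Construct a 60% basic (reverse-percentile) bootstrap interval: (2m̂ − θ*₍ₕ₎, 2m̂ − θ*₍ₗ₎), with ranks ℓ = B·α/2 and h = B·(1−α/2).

(34.87, 37.16)

Percentile endpoints at ranks 2 and 8: θ*₍2₎ = 33.94, θ*₍8₎ = 36.23.
Basic interval reflects these around m̂:
  lower = 2 × 35.55 − 36.23 = 34.87
  upper = 2 × 35.55 − 33.94 = 37.16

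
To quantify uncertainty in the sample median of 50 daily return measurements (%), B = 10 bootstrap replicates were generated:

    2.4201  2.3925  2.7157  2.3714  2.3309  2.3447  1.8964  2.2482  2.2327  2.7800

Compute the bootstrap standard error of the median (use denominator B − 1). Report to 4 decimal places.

Bootstrap SE is the standard deviation of the 10 replicate medians.
Mean of replicates: (2.4201 + 2.3925 + 2.7157 + 2.3714 + 2.3309 + 2.3447 + 1.8964 + 2.2482 + 2.2327 + 2.7800) / 10 = 23.73260 / 10 = 2.37326
Sum of squared deviations: (+0.04684)² + (+0.01924)² + (+0.34244)² + (−0.00186)² + (−0.04236)² + (−0.02856)² + (−0.47686)² + (−0.12506)² + (−0.14056)² + (+0.40674)² = 0.55067
Variance = 0.55067 / 9 = 0.06119
SE* = √0.06119

SE* = 0.2474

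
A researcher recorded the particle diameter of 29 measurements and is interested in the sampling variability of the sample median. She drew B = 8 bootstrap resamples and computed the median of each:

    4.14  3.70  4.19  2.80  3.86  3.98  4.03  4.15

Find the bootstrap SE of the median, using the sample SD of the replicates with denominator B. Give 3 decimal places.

SE* = 0.428

Bootstrap SE is the standard deviation of the 8 replicate medians.
Mean of replicates: (4.14 + 3.70 + 4.19 + 2.80 + 3.86 + 3.98 + 4.03 + 4.15) / 8 = 30.8500 / 8 = 3.8563
Sum of squared deviations: (+0.2837)² + (−0.1562)² + (+0.3338)² + (−1.0563)² + (+0.0037)² + (+0.1237)² + (+0.1738)² + (+0.2938)² = 1.4638
Variance = 1.4638 / 8 = 0.1830
SE* = √0.1830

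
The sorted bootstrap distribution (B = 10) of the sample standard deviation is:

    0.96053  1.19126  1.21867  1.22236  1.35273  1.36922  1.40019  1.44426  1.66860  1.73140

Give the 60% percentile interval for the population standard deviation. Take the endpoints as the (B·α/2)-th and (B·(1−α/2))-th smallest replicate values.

(1.19126, 1.44426)

α = 0.40; lower rank = 10 × 0.200 = 2; upper rank = 10 × 0.800 = 8.
The 2nd smallest replicate is 1.19126; the 8th is 1.44426.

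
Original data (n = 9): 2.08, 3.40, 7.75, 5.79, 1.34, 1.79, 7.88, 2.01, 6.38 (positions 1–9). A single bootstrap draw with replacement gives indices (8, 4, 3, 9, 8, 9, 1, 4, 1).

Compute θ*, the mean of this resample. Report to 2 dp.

Resample values: 2.01, 5.79, 7.75, 6.38, 2.01, 6.38, 2.08, 5.79, 2.08.
Mean = (2.01 + 5.79 + 7.75 + 6.38 + 2.01 + 6.38 + 2.08 + 5.79 + 2.08) / 9 = 40.270 / 9 = 4.47

θ* = 4.47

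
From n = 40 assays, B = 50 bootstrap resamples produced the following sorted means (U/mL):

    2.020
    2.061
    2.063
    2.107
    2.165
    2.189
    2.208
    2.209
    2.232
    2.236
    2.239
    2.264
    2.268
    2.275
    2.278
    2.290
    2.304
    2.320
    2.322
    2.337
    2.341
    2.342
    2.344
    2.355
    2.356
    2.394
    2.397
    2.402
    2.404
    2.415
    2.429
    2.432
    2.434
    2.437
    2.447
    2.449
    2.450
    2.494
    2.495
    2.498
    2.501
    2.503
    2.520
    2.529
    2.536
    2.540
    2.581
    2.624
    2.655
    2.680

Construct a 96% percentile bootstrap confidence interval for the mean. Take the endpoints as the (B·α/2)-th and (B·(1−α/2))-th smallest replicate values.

(2.020, 2.655)

α = 0.04; lower rank = 50 × 0.020 = 1; upper rank = 50 × 0.980 = 49.
The 1st smallest replicate is 2.020; the 49th is 2.655.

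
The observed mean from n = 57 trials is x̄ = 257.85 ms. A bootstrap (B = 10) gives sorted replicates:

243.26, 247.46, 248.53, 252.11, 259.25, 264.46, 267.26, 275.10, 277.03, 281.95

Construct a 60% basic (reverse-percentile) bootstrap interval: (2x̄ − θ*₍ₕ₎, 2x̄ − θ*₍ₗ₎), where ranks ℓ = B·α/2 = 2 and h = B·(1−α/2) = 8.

(240.60, 268.24)

Percentile endpoints at ranks 2 and 8: θ*₍2₎ = 247.46, θ*₍8₎ = 275.10.
Basic interval reflects these around x̄:
  lower = 2 × 257.85 − 275.10 = 240.60
  upper = 2 × 257.85 − 247.46 = 268.24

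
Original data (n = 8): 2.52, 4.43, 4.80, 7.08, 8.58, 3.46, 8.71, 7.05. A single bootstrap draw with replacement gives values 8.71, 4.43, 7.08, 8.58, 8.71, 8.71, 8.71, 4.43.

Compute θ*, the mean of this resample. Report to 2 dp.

θ* = 7.42

Mean = (8.71 + 4.43 + 7.08 + 8.58 + 8.71 + 8.71 + 8.71 + 4.43) / 8 = 59.360 / 8 = 7.42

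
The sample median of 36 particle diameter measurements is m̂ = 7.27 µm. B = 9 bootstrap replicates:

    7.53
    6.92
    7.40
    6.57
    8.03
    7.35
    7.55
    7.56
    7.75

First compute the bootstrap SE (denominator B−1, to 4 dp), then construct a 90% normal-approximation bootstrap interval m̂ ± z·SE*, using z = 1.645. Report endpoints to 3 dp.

(6.556, 7.984)

Mean of replicates = 7.4067; sum of squared deviations = 1.5058; SE* = √(1.5058/8) = 0.4338
Margin = 1.645 × 0.4338 = 0.7136
Interval: 7.27 ± 0.7136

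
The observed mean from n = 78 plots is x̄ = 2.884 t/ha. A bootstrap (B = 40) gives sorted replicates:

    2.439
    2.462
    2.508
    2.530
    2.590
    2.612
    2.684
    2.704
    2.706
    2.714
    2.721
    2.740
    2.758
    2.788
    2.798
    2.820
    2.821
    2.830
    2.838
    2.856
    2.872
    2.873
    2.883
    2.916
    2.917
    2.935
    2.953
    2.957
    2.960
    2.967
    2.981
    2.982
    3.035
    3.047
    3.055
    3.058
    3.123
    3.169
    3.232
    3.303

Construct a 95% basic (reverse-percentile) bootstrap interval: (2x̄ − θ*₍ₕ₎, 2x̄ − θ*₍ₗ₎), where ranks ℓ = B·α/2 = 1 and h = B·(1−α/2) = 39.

Percentile endpoints at ranks 1 and 39: θ*₍1₎ = 2.439, θ*₍39₎ = 3.232.
Basic interval reflects these around x̄:
  lower = 2 × 2.884 − 3.232 = 2.536
  upper = 2 × 2.884 − 2.439 = 3.329

(2.536, 3.329)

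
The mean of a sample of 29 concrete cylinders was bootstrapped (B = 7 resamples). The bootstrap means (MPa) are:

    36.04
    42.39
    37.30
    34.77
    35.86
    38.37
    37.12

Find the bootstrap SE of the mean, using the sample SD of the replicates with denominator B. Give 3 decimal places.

SE* = 2.301

Bootstrap SE is the standard deviation of the 7 replicate means.
Mean of replicates: (36.04 + 42.39 + 37.30 + 34.77 + 35.86 + 38.37 + 37.12) / 7 = 261.8500 / 7 = 37.4071
Sum of squared deviations: (−1.3671)² + (+4.9829)² + (−0.1071)² + (−2.6371)² + (−1.5471)² + (+0.9629)² + (−0.2871)² = 37.0671
Variance = 37.0671 / 7 = 5.2953
SE* = √5.2953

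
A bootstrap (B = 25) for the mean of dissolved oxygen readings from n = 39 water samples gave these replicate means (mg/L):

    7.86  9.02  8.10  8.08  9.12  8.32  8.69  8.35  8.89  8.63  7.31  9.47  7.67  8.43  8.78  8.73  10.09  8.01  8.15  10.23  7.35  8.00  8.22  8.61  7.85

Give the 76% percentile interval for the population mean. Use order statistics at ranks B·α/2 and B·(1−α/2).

(7.67, 9.12)

Sorted replicates: 7.31, 7.35, 7.67, 7.85, 7.86, 8.00, 8.01, 8.08, 8.10, 8.15, 8.22, 8.32, 8.35, 8.43, 8.61, 8.63, 8.69, 8.73, 8.78, 8.89, 9.02, 9.12, 9.47, 10.09, 10.23
α = 0.24; lower rank = 25 × 0.120 = 3; upper rank = 25 × 0.880 = 22.
The 3rd smallest replicate is 7.67; the 22nd is 9.12.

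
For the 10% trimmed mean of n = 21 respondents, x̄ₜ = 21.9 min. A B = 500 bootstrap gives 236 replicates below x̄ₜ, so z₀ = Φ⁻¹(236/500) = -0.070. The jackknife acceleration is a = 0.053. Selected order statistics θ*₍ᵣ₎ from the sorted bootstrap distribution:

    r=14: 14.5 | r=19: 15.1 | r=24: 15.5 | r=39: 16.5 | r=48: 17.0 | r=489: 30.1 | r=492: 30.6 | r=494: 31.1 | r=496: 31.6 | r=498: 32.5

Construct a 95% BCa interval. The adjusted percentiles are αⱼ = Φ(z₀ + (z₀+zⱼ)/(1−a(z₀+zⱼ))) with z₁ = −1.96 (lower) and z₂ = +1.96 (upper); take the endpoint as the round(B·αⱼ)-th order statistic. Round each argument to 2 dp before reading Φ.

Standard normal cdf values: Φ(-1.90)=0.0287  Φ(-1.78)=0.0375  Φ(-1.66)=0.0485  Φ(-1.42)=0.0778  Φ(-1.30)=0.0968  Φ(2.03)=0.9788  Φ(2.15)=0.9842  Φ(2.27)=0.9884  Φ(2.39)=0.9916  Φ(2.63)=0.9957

Lower: z₀ + z₁ = -0.070 + (-1.960) = -2.030; 1 − a(z₀+z₁) = 1 − (0.053)(-2.030) = 1.1076; argument = -0.070 + (-2.030)/1.1076 = -1.9028 → -1.90.
α₁ = Φ(-1.90) = 0.0287; rank = round(500 × 0.0287) = 14; θ*₍14₎ = 14.5.
Upper: z₀ + z₂ = 1.890; 1 − a(z₀+z₂) = 0.8998; argument = 2.0304 → 2.03; α₂ = 0.9788; rank = 489; θ*₍489₎ = 30.1.

(14.5, 30.1)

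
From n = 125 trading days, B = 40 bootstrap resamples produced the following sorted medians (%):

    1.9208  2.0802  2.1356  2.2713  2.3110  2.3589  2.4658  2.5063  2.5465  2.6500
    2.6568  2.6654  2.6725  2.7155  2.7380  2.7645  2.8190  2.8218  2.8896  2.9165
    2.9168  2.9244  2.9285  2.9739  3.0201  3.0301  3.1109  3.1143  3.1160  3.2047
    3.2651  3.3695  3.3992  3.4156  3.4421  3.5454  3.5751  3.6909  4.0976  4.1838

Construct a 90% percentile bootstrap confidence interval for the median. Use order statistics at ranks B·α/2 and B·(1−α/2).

α = 0.10; lower rank = 40 × 0.050 = 2; upper rank = 40 × 0.950 = 38.
The 2nd smallest replicate is 2.0802; the 38th is 3.6909.

(2.0802, 3.6909)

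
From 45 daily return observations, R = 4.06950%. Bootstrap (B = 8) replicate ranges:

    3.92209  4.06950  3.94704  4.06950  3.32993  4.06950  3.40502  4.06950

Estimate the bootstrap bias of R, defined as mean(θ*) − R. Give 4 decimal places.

bias = −0.2092

mean(θ*) = (3.92209 + 4.06950 + 3.94704 + 4.06950 + 3.32993 + 4.06950 + 3.40502 + 4.06950) / 8 = 3.86026
bias = 3.86026 − 4.06950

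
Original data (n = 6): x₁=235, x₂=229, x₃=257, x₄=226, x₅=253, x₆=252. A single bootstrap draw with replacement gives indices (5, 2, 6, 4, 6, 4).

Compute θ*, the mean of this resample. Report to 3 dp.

Resample values: 253, 229, 252, 226, 252, 226.
Mean = (253 + 229 + 252 + 226 + 252 + 226) / 6 = 1438.0 / 6 = 239.667

θ* = 239.667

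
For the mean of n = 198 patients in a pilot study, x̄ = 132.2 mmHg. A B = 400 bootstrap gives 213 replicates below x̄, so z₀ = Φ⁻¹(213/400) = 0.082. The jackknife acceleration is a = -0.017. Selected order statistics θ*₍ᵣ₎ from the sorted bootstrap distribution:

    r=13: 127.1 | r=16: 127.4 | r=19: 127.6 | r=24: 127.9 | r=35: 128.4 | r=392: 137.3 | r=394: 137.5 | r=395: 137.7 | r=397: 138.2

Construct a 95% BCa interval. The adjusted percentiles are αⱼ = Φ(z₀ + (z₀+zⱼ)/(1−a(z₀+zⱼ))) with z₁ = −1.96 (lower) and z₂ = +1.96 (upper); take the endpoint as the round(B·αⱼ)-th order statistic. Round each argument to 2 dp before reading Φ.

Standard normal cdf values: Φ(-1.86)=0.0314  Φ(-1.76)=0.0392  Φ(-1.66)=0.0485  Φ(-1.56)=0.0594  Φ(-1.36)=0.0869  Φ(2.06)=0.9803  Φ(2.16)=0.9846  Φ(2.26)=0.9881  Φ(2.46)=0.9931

(127.1, 137.3)

Lower: z₀ + z₁ = 0.082 + (-1.960) = -1.878; 1 − a(z₀+z₁) = 1 − (-0.017)(-1.878) = 0.9681; argument = 0.082 + (-1.878)/0.9681 = -1.8579 → -1.86.
α₁ = Φ(-1.86) = 0.0314; rank = round(400 × 0.0314) = 13; θ*₍13₎ = 127.1.
Upper: z₀ + z₂ = 2.042; 1 − a(z₀+z₂) = 1.0347; argument = 2.0555 → 2.06; α₂ = 0.9803; rank = 392; θ*₍392₎ = 137.3.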